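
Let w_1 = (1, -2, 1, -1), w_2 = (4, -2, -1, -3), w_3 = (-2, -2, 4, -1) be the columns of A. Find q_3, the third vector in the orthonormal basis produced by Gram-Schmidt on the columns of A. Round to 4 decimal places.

w_1 = (1, -2, 1, -1); ‖w_1‖ = 2.6458, so q_1 = (0.3780, -0.7559, 0.3780, -0.3780).
q_1·w_2 = 0.3780·4 + (-0.7559)·(-2) + 0.3780·(-1) + (-0.3780)·(-3) = 3.7796.
u_2 = w_2 − 3.7796·q_1 = (2.5714, 0.8571, -2.4286, -1.5714).
‖u_2‖ = 3.9641, so q_2 = (0.6487, 0.2162, -0.6126, -0.3964).
q_1·w_3 = 0.3780·(-2) + (-0.7559)·(-2) + 0.3780·4 + (-0.3780)·(-1) = 2.6458; q_2·w_3 = 0.6487·(-2) + 0.2162·(-2) + (-0.6126)·4 + (-0.3964)·(-1) = -3.7839.
u_3 = w_3 − 2.6458·q_1 + 3.7839·q_2 = (-0.5455, 0.8182, 0.6818, -1.5000).
‖u_3‖ = 1.9188, so q_3 = (-0.2843, 0.4264, 0.3553, -0.7817).

q_3 = (-0.2843, 0.4264, 0.3553, -0.7817)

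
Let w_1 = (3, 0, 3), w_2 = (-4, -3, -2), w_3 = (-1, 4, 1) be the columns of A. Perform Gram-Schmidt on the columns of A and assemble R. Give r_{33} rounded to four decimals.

r_{33} = 2.9848

q_1 = w_1/‖w_1‖ = (3, 0, 3)/4.2426 = (0.7071, 0.0000, 0.7071).
r_{12} = q_1·w_2 = -4.2426.
u_2 = w_2 + 4.2426·q_1 = (-1.0000, -3.0000, 1.0000).
‖u_2‖ = 3.3166, so q_2 = (-0.3015, -0.9045, 0.3015).
r_{13} = q_1·w_3 = 0.0000; r_{23} = q_2·w_3 = -3.0151.
u_3 = w_3 + 0.0000·q_1 + 3.0151·q_2 = (-1.9091, 1.2727, 1.9091).
r_{33} = ‖u_3‖ = 2.9848.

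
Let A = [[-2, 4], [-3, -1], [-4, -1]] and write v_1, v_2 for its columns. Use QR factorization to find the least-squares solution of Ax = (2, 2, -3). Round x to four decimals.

v_1 = (-2, -3, -4); ‖v_1‖ = 5.3852, so e_1 = (-0.3714, -0.5571, -0.7428).
e_1·v_2 = (-0.3714)·4 + (-0.5571)·(-1) + (-0.7428)·(-1) = -0.1857.
u_2 = v_2 + 0.1857·e_1 = (3.9310, -1.1034, -1.1379).
‖u_2‖ = 4.2386, so e_2 = (0.9274, -0.2603, -0.2685).
Qᵀb = (0.3714, 2.1396).
Back-substitute: x_2 = 2.1396/4.2386 = 0.5048.
x_1 = (0.3714 + 0.1857·0.5048)/5.3852 = 0.0864.

x = (0.0864, 0.5048)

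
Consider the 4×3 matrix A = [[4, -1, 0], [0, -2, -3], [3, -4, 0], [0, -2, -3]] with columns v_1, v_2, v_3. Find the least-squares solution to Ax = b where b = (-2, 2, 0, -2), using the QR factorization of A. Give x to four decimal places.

x = (-0.6154, -0.4615, 0.3077)

v_1 = (4, 0, 3, 0); ‖v_1‖ = 5.0000, so q_1 = (0.8000, 0.0000, 0.6000, 0.0000).
q_1·v_2 = 0.8000·(-1) + 0.0000·(-2) + 0.6000·(-4) + 0.0000·(-2) = -3.2000.
u_2 = v_2 + 3.2000·q_1 = (1.5600, -2.0000, -2.0800, -2.0000).
‖u_2‖ = 3.8419, so q_2 = (0.4061, -0.5206, -0.5414, -0.5206).
q_1·v_3 = 0.8000·0 + 0.0000·(-3) + 0.6000·0 + 0.0000·(-3) = 0.0000; q_2·v_3 = 0.4061·0 + (-0.5206)·(-3) + (-0.5414)·0 + (-0.5206)·(-3) = 3.1235.
u_3 = v_3 + 0.0000·q_1 − 3.1235·q_2 = (-1.2683, -1.3740, 1.6911, -1.3740).
‖u_3‖ = 2.8712, so q_3 = (-0.4417, -0.4785, 0.5890, -0.4785).
Qᵀb = (-1.6000, -0.8121, 0.8835).
Back-substitute: x_3 = 0.8835/2.8712 = 0.3077.
x_2 = (-0.8121 − 3.1235·0.3077)/3.8419 = -0.4615.
x_1 = (-1.6000 + 3.2000·(-0.4615) + 0.0000·0.3077)/5.0000 = -0.6154.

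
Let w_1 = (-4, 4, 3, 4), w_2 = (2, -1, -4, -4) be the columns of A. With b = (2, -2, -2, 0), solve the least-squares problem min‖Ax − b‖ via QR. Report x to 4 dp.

e_1 = w_1/‖w_1‖ = (-4, 4, 3, 4)/7.5498 = (-0.5298, 0.5298, 0.3974, 0.5298).
r_{12} = e_1·w_2 = -5.2981.
u_2 = w_2 + 5.2981·e_1 = (-0.8070, 1.8070, -1.8947, -1.1930).
‖u_2‖ = 2.9883, so e_2 = (-0.2701, 0.6047, -0.6341, -0.3992).
Qᵀb = (-2.9140, -0.4814).
Back-substitute: x_2 = -0.4814/2.9883 = -0.1611.
x_1 = (-2.9140 + 5.2981·(-0.1611))/7.5498 = -0.4990.

x = (-0.4990, -0.1611)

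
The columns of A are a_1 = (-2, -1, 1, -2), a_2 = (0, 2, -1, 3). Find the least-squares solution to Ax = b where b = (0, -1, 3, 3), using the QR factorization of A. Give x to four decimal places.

x = (0.1356, 0.3729)

q_1 = a_1/‖a_1‖ = (-2, -1, 1, -2)/3.1623 = (-0.6325, -0.3162, 0.3162, -0.6325).
r_{12} = q_1·a_2 = -2.8460.
u_2 = a_2 + 2.8460·q_1 = (-1.8000, 1.1000, -0.1000, 1.2000).
‖u_2‖ = 2.4290, so q_2 = (-0.7410, 0.4529, -0.0412, 0.4940).
Qᵀb = (-0.6325, 0.9057).
Back-substitute: x_2 = 0.9057/2.4290 = 0.3729.
x_1 = (-0.6325 + 2.8460·0.3729)/3.1623 = 0.1356.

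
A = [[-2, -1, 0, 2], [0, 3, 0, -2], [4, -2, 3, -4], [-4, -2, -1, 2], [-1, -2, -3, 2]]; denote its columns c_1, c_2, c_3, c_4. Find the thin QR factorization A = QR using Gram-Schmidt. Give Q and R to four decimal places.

c_1 = (-2, 0, 4, -4, -1); ‖c_1‖ = 6.0828, so e_1 = (-0.3288, 0.0000, 0.6576, -0.6576, -0.1644).
e_1·c_2 = (-0.3288)·(-1) + 0.0000·3 + 0.6576·(-2) + (-0.6576)·(-2) + (-0.1644)·(-2) = 0.6576.
u_2 = c_2 − 0.6576·e_1 = (-0.7838, 3.0000, -2.4324, -1.5676, -1.8919).
‖u_2‖ = 4.6441, so e_2 = (-0.1688, 0.6460, -0.5238, -0.3375, -0.4074).
e_1·c_3 = (-0.3288)·0 + 0.0000·0 + 0.6576·3 + (-0.6576)·(-1) + (-0.1644)·(-3) = 3.1236; e_2·c_3 = (-0.1688)·0 + 0.6460·0 + (-0.5238)·3 + (-0.3375)·(-1) + (-0.4074)·(-3) = -0.0116.
u_3 = c_3 − 3.1236·e_1 + 0.0116·e_2 = (1.0251, 0.0075, 0.9398, 1.0501, -2.4912).
‖u_3‖ = 3.0402, so e_3 = (0.3372, 0.0025, 0.3091, 0.3454, -0.8194).
e_1·c_4 = (-0.3288)·2 + 0.0000·(-2) + 0.6576·(-4) + (-0.6576)·2 + (-0.1644)·2 = -4.9320; e_2·c_4 = (-0.1688)·2 + 0.6460·(-2) + (-0.5238)·(-4) + (-0.3375)·2 + (-0.4074)·2 = -1.0243; e_3·c_4 = 0.3372·2 + 0.0025·(-2) + 0.3091·(-4) + 0.3454·2 + (-0.8194)·2 = -1.5152.
u_4 = c_4 + 4.9320·e_1 + 1.0243·e_2 + 1.5152·e_3 = (0.7164, -1.3346, -0.8248, -1.0656, -0.4696).
‖u_4‖ = 2.0811, so e_4 = (0.3442, -0.6413, -0.3964, -0.5121, -0.2257).

Q = [[-0.3288, -0.1688, 0.3372, 0.3442], [0.0000, 0.6460, 0.0025, -0.6413], [0.6576, -0.5238, 0.3091, -0.3964], [-0.6576, -0.3375, 0.3454, -0.5121], [-0.1644, -0.4074, -0.8194, -0.2257]], R = [[6.0828, 0.6576, 3.1236, -4.9320], [0.0000, 4.6441, -0.0116, -1.0243], [0.0000, 0.0000, 3.0402, -1.5152], [0.0000, 0.0000, 0.0000, 2.0811]]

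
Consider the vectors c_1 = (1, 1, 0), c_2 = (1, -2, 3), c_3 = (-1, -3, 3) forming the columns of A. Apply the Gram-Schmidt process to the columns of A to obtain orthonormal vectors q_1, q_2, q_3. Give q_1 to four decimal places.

q_1 = (0.7071, 0.7071, 0.0000)

c_1 = (1, 1, 0); ‖c_1‖ = 1.4142, so q_1 = (0.7071, 0.7071, 0.0000).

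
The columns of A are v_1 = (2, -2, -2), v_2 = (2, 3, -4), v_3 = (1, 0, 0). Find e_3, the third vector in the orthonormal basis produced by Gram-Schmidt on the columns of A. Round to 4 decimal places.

v_1 = (2, -2, -2); ‖v_1‖ = 3.4641, so e_1 = (0.5774, -0.5774, -0.5774).
e_1·v_2 = 0.5774·2 + (-0.5774)·3 + (-0.5774)·(-4) = 1.7321.
u_2 = v_2 − 1.7321·e_1 = (1.0000, 4.0000, -3.0000).
‖u_2‖ = 5.0990, so e_2 = (0.1961, 0.7845, -0.5883).
e_1·v_3 = 0.5774·1 + (-0.5774)·0 + (-0.5774)·0 = 0.5774; e_2·v_3 = 0.1961·1 + 0.7845·0 + (-0.5883)·0 = 0.1961.
u_3 = v_3 − 0.5774·e_1 − 0.1961·e_2 = (0.6282, 0.1795, 0.4487).
‖u_3‖ = 0.7926, so e_3 = (0.7926, 0.2265, 0.5661).

e_3 = (0.7926, 0.2265, 0.5661)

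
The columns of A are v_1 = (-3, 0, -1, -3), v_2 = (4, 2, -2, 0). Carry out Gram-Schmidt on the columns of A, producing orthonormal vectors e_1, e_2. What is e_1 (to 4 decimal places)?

v_1 = (-3, 0, -1, -3); ‖v_1‖ = 4.3589, so e_1 = (-0.6882, 0.0000, -0.2294, -0.6882).

e_1 = (-0.6882, 0.0000, -0.2294, -0.6882)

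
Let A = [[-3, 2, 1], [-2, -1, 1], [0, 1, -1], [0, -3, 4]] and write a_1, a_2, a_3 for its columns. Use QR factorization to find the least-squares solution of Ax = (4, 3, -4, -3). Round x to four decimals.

x = (-1.9303, -0.5994, -0.9392)

a_1 = (-3, -2, 0, 0); ‖a_1‖ = 3.6056, so q_1 = (-0.8321, -0.5547, 0.0000, 0.0000).
q_1·a_2 = (-0.8321)·2 + (-0.5547)·(-1) + 0.0000·1 + 0.0000·(-3) = -1.1094.
u_2 = a_2 + 1.1094·q_1 = (1.0769, -1.6154, 1.0000, -3.0000).
‖u_2‖ = 3.7107, so q_2 = (0.2902, -0.4353, 0.2695, -0.8085).
q_1·a_3 = (-0.8321)·1 + (-0.5547)·1 + 0.0000·(-1) + 0.0000·4 = -1.3868; q_2·a_3 = 0.2902·1 + (-0.4353)·1 + 0.2695·(-1) + (-0.8085)·4 = -3.6485.
u_3 = a_3 + 1.3868·q_1 + 3.6485·q_2 = (0.9050, -1.3575, -0.0168, 1.0503).
‖u_3‖ = 1.9405, so q_3 = (0.4664, -0.6996, -0.0086, 0.5413).
Qᵀb = (-4.9923, 1.2023, -1.8224).
Back-substitute: x_3 = -1.8224/1.9405 = -0.9392.
x_2 = (1.2023 + 3.6485·(-0.9392))/3.7107 = -0.5994.
x_1 = (-4.9923 + 1.1094·(-0.5994) + 1.3868·(-0.9392))/3.6056 = -1.9303.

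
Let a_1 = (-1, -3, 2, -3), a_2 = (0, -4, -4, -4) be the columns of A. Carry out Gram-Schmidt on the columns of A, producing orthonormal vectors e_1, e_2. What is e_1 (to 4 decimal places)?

a_1 = (-1, -3, 2, -3); ‖a_1‖ = 4.7958, so e_1 = (-0.2085, -0.6255, 0.4170, -0.6255).

e_1 = (-0.2085, -0.6255, 0.4170, -0.6255)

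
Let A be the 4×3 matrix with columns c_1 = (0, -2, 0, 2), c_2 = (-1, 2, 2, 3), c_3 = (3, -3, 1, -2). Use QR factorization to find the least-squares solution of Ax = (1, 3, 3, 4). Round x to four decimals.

c_1 = (0, -2, 0, 2); ‖c_1‖ = 2.8284, so q_1 = (0.0000, -0.7071, 0.0000, 0.7071).
q_1·c_2 = 0.0000·(-1) + (-0.7071)·2 + 0.0000·2 + 0.7071·3 = 0.7071.
u_2 = c_2 − 0.7071·q_1 = (-1.0000, 2.5000, 2.0000, 2.5000).
‖u_2‖ = 4.1833, so q_2 = (-0.2390, 0.5976, 0.4781, 0.5976).
q_1·c_3 = 0.0000·3 + (-0.7071)·(-3) + 0.0000·1 + 0.7071·(-2) = 0.7071; q_2·c_3 = (-0.2390)·3 + 0.5976·(-3) + 0.4781·1 + 0.5976·(-2) = -3.2271.
u_3 = c_3 − 0.7071·q_1 + 3.2271·q_2 = (2.2286, -0.5714, 2.5429, -0.5714).
‖u_3‖ = 3.4765, so q_3 = (0.6410, -0.1644, 0.7315, -0.1644).
Qᵀb = (0.7071, 5.3785, 1.6848).
Back-substitute: x_3 = 1.6848/3.4765 = 0.4846.
x_2 = (5.3785 + 3.2271·0.4846)/4.1833 = 1.6596.
x_1 = (0.7071 − 0.7071·1.6596 − 0.7071·0.4846)/2.8284 = -0.2861.

x = (-0.2861, 1.6596, 0.4846)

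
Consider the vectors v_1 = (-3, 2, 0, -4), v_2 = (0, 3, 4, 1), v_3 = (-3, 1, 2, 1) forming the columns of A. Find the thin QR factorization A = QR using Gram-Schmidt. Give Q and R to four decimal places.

Q = [[-0.5571, 0.0407, -0.8279], [0.3714, 0.5628, -0.2648], [0.0000, 0.7866, 0.0764], [-0.7428, 0.2509, 0.4885]], R = [[5.3852, 0.3714, 1.2999], [0.0000, 5.0855, 2.2647], [0.0000, 0.0000, 2.8603]]

v_1 = (-3, 2, 0, -4); ‖v_1‖ = 5.3852, so e_1 = (-0.5571, 0.3714, 0.0000, -0.7428).
e_1·v_2 = (-0.5571)·0 + 0.3714·3 + 0.0000·4 + (-0.7428)·1 = 0.3714.
u_2 = v_2 − 0.3714·e_1 = (0.2069, 2.8621, 4.0000, 1.2759).
‖u_2‖ = 5.0855, so e_2 = (0.0407, 0.5628, 0.7866, 0.2509).
e_1·v_3 = (-0.5571)·(-3) + 0.3714·1 + 0.0000·2 + (-0.7428)·1 = 1.2999; e_2·v_3 = 0.0407·(-3) + 0.5628·1 + 0.7866·2 + 0.2509·1 = 2.2647.
u_3 = v_3 − 1.2999·e_1 − 2.2647·e_2 = (-2.3680, -0.7573, 0.2187, 1.3973).
‖u_3‖ = 2.8603, so e_3 = (-0.8279, -0.2648, 0.0764, 0.4885).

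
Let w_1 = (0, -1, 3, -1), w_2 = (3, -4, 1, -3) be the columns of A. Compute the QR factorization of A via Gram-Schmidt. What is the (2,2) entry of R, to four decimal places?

r_{22} = 5.0901

q_1 = w_1/‖w_1‖ = (0, -1, 3, -1)/3.3166 = (0.0000, -0.3015, 0.9045, -0.3015).
r_{12} = q_1·w_2 = 3.0151.
u_2 = w_2 − 3.0151·q_1 = (3.0000, -3.0909, -1.7273, -2.0909).
r_{22} = ‖u_2‖ = 5.0901.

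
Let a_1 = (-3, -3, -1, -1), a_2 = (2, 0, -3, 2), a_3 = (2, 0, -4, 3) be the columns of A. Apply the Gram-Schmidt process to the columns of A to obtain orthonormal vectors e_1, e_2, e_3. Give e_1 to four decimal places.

e_1 = (-0.6708, -0.6708, -0.2236, -0.2236)

a_1 = (-3, -3, -1, -1); ‖a_1‖ = 4.4721, so e_1 = (-0.6708, -0.6708, -0.2236, -0.2236).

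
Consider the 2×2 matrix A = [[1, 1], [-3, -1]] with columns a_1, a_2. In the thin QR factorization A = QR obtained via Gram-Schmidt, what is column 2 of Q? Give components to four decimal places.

q_2 = (0.9487, 0.3162)

a_1 = (1, -3); ‖a_1‖ = 3.1623, so q_1 = (0.3162, -0.9487).
q_1·a_2 = 0.3162·1 + (-0.9487)·(-1) = 1.2649.
u_2 = a_2 − 1.2649·q_1 = (0.6000, 0.2000).
‖u_2‖ = 0.6325, so q_2 = (0.9487, 0.3162).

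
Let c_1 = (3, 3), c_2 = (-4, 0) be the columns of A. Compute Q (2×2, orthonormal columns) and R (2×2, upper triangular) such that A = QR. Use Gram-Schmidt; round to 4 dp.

Q = [[0.7071, -0.7071], [0.7071, 0.7071]], R = [[4.2426, -2.8284], [0.0000, 2.8284]]

e_1 = c_1/‖c_1‖ = (3, 3)/4.2426 = (0.7071, 0.7071).
r_{12} = e_1·c_2 = -2.8284.
u_2 = c_2 + 2.8284·e_1 = (-2.0000, 2.0000).
‖u_2‖ = 2.8284, so e_2 = (-0.7071, 0.7071).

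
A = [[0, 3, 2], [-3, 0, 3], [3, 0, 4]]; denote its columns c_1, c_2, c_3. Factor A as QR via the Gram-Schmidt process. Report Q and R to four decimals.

Q = [[0.0000, 1.0000, 0.0000], [-0.7071, 0.0000, 0.7071], [0.7071, 0.0000, 0.7071]], R = [[4.2426, 0.0000, 0.7071], [0.0000, 3.0000, 2.0000], [0.0000, 0.0000, 4.9497]]

c_1 = (0, -3, 3); ‖c_1‖ = 4.2426, so q_1 = (0.0000, -0.7071, 0.7071).
q_1·c_2 = 0.0000·3 + (-0.7071)·0 + 0.7071·0 = 0.0000.
u_2 = c_2 + 0.0000·q_1 = (3.0000, 0.0000, 0.0000).
‖u_2‖ = 3.0000, so q_2 = (1.0000, 0.0000, 0.0000).
q_1·c_3 = 0.0000·2 + (-0.7071)·3 + 0.7071·4 = 0.7071; q_2·c_3 = 1.0000·2 + 0.0000·3 + 0.0000·4 = 2.0000.
u_3 = c_3 − 0.7071·q_1 − 2.0000·q_2 = (0.0000, 3.5000, 3.5000).
‖u_3‖ = 4.9497, so q_3 = (0.0000, 0.7071, 0.7071).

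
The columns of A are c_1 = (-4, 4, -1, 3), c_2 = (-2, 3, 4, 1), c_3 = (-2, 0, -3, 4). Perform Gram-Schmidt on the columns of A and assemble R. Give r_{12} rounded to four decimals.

r_{12} = 2.9318

c_1 = (-4, 4, -1, 3); ‖c_1‖ = 6.4807, so q_1 = (-0.6172, 0.6172, -0.1543, 0.4629).
r_{12} = q_1·c_2 = 2.9318.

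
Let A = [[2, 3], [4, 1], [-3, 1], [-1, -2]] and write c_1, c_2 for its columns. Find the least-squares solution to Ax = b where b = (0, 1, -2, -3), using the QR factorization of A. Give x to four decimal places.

c_1 = (2, 4, -3, -1); ‖c_1‖ = 5.4772, so e_1 = (0.3651, 0.7303, -0.5477, -0.1826).
e_1·c_2 = 0.3651·3 + 0.7303·1 + (-0.5477)·1 + (-0.1826)·(-2) = 1.6432.
u_2 = c_2 − 1.6432·e_1 = (2.4000, -0.2000, 1.9000, -1.7000).
‖u_2‖ = 3.5071, so e_2 = (0.6843, -0.0570, 0.5418, -0.4847).
Qᵀb = (2.3735, 0.3136).
Back-substitute: x_2 = 0.3136/3.5071 = 0.0894.
x_1 = (2.3735 − 1.6432·0.0894)/5.4772 = 0.4065.

x = (0.4065, 0.0894)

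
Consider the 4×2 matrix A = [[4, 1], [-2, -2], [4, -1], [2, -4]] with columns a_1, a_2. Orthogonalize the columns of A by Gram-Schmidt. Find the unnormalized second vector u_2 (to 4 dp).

a_1 = (4, -2, 4, 2); ‖a_1‖ = 6.3246, so e_1 = (0.6325, -0.3162, 0.6325, 0.3162).
e_1·a_2 = 0.6325·1 + (-0.3162)·(-2) + 0.6325·(-1) + 0.3162·(-4) = -0.6325.
u_2 = a_2 + 0.6325·e_1 = (1.4000, -2.2000, -0.6000, -3.8000).

u_2 = (1.4000, -2.2000, -0.6000, -3.8000)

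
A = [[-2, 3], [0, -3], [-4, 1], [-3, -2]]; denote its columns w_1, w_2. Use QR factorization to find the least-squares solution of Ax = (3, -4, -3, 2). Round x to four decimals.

x = (0.0860, 0.6237)

e_1 = w_1/‖w_1‖ = (-2, 0, -4, -3)/5.3852 = (-0.3714, 0.0000, -0.7428, -0.5571).
r_{12} = e_1·w_2 = -0.7428.
u_2 = w_2 + 0.7428·e_1 = (2.7241, -3.0000, 0.4483, -2.4138).
‖u_2‖ = 4.7380, so e_2 = (0.5750, -0.6332, 0.0946, -0.5095).
Qᵀb = (0.0000, 2.9549).
Back-substitute: x_2 = 2.9549/4.7380 = 0.6237.
x_1 = (0.0000 + 0.7428·0.6237)/5.3852 = 0.0860.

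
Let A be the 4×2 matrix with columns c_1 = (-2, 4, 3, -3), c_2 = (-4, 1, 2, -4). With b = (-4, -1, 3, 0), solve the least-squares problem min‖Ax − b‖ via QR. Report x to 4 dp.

x = (-0.2945, 0.8063)

q_1 = c_1/‖c_1‖ = (-2, 4, 3, -3)/6.1644 = (-0.3244, 0.6489, 0.4867, -0.4867).
r_{12} = q_1·c_2 = 4.8666.
u_2 = c_2 − 4.8666·q_1 = (-2.4211, -2.1579, -0.3684, -1.6316).
‖u_2‖ = 3.6491, so q_2 = (-0.6635, -0.5914, -0.1010, -0.4471).
Qᵀb = (2.1089, 2.9423).
Back-substitute: x_2 = 2.9423/3.6491 = 0.8063.
x_1 = (2.1089 − 4.8666·0.8063)/6.1644 = -0.2945.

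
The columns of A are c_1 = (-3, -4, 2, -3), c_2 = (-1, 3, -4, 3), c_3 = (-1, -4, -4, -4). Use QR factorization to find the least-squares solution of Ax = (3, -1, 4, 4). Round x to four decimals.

x = (-0.3399, -0.6514, -0.5662)

c_1 = (-3, -4, 2, -3); ‖c_1‖ = 6.1644, so q_1 = (-0.4867, -0.6489, 0.3244, -0.4867).
q_1·c_2 = (-0.4867)·(-1) + (-0.6489)·3 + 0.3244·(-4) + (-0.4867)·3 = -4.2178.
u_2 = c_2 + 4.2178·q_1 = (-3.0526, 0.2632, -2.6316, 0.9474).
‖u_2‖ = 4.1486, so q_2 = (-0.7358, 0.0634, -0.6343, 0.2284).
q_1·c_3 = (-0.4867)·(-1) + (-0.6489)·(-4) + 0.3244·(-4) + (-0.4867)·(-4) = 3.7311; q_2·c_3 = (-0.7358)·(-1) + 0.0634·(-4) + (-0.6343)·(-4) + 0.2284·(-4) = 2.1060.
u_3 = c_3 − 3.7311·q_1 − 2.1060·q_2 = (2.3654, -1.7125, -3.8746, -2.6651).
‖u_3‖ = 5.5357, so q_3 = (0.4273, -0.3094, -0.6999, -0.4814).
Qᵀb = (-1.4600, -3.8948, -3.1342).
Back-substitute: x_3 = -3.1342/5.5357 = -0.5662.
x_2 = (-3.8948 − 2.1060·(-0.5662))/4.1486 = -0.6514.
x_1 = (-1.4600 + 4.2178·(-0.6514) − 3.7311·(-0.5662))/6.1644 = -0.3399.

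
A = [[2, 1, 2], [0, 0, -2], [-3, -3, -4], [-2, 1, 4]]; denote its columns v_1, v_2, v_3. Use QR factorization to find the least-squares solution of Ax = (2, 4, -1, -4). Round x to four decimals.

x = (0.5484, 1.8065, -1.3226)

v_1 = (2, 0, -3, -2); ‖v_1‖ = 4.1231, so q_1 = (0.4851, 0.0000, -0.7276, -0.4851).
q_1·v_2 = 0.4851·1 + 0.0000·0 + (-0.7276)·(-3) + (-0.4851)·1 = 2.1828.
u_2 = v_2 − 2.1828·q_1 = (-0.0588, 0.0000, -1.4118, 2.0588).
‖u_2‖ = 2.4971, so q_2 = (-0.0236, 0.0000, -0.5654, 0.8245).
q_1·v_3 = 0.4851·2 + 0.0000·(-2) + (-0.7276)·(-4) + (-0.4851)·4 = 1.9403; q_2·v_3 = (-0.0236)·2 + 0.0000·(-2) + (-0.5654)·(-4) + 0.8245·4 = 5.5124.
u_3 = v_3 − 1.9403·q_1 − 5.5124·q_2 = (1.1887, -2.0000, 0.5283, 0.3962).
‖u_3‖ = 2.4185, so q_3 = (0.4915, -0.8270, 0.2184, 0.1638).
Qᵀb = (3.6380, -2.7797, -3.1986).
Back-substitute: x_3 = -3.1986/2.4185 = -1.3226.
x_2 = (-2.7797 − 5.5124·(-1.3226))/2.4971 = 1.8065.
x_1 = (3.6380 − 2.1828·1.8065 − 1.9403·(-1.3226))/4.1231 = 0.5484.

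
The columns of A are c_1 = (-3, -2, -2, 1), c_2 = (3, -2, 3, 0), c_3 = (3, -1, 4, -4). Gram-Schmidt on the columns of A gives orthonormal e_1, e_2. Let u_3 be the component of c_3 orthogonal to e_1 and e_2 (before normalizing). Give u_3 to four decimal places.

u_3 = (-1.0364, -0.7091, 0.5636, -3.4000)

c_1 = (-3, -2, -2, 1); ‖c_1‖ = 4.2426, so e_1 = (-0.7071, -0.4714, -0.4714, 0.2357).
e_1·c_2 = (-0.7071)·3 + (-0.4714)·(-2) + (-0.4714)·3 + 0.2357·0 = -2.5927.
u_2 = c_2 + 2.5927·e_1 = (1.1667, -3.2222, 1.7778, 0.6111).
‖u_2‖ = 3.9087, so e_2 = (0.2985, -0.8244, 0.4548, 0.1563).
e_1·c_3 = (-0.7071)·3 + (-0.4714)·(-1) + (-0.4714)·4 + 0.2357·(-4) = -4.4783; e_2·c_3 = 0.2985·3 + (-0.8244)·(-1) + 0.4548·4 + 0.1563·(-4) = 2.9137.
u_3 = c_3 + 4.4783·e_1 − 2.9137·e_2 = (-1.0364, -0.7091, 0.5636, -3.4000).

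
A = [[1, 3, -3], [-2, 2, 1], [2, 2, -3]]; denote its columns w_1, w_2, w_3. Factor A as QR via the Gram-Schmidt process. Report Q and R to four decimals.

Q = [[0.3333, 0.6667, -0.6667], [-0.6667, 0.6667, 0.3333], [0.6667, 0.3333, 0.6667]], R = [[3.0000, 1.0000, -3.6667], [0.0000, 4.0000, -2.3333], [0.0000, 0.0000, 0.3333]]

q_1 = w_1/‖w_1‖ = (1, -2, 2)/3.0000 = (0.3333, -0.6667, 0.6667).
r_{12} = q_1·w_2 = 1.0000.
u_2 = w_2 − 1.0000·q_1 = (2.6667, 2.6667, 1.3333).
‖u_2‖ = 4.0000, so q_2 = (0.6667, 0.6667, 0.3333).
r_{13} = q_1·w_3 = -3.6667; r_{23} = q_2·w_3 = -2.3333.
u_3 = w_3 + 3.6667·q_1 + 2.3333·q_2 = (-0.2222, 0.1111, 0.2222).
‖u_3‖ = 0.3333, so q_3 = (-0.6667, 0.3333, 0.6667).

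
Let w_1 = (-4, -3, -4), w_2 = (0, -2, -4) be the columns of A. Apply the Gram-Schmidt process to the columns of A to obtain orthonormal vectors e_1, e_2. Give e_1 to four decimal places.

w_1 = (-4, -3, -4); ‖w_1‖ = 6.4031, so e_1 = (-0.6247, -0.4685, -0.6247).

e_1 = (-0.6247, -0.4685, -0.6247)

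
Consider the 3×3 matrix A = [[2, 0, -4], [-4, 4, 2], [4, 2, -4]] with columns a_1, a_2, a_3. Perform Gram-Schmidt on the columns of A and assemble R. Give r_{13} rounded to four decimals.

e_1 = a_1/‖a_1‖ = (2, -4, 4)/6.0000 = (0.3333, -0.6667, 0.6667).
r_{13} = e_1·a_3 = -5.3333.

r_{13} = -5.3333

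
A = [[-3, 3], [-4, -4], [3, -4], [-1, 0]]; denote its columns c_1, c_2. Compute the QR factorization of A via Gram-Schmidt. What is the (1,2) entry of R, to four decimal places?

c_1 = (-3, -4, 3, -1); ‖c_1‖ = 5.9161, so e_1 = (-0.5071, -0.6761, 0.5071, -0.1690).
r_{12} = e_1·c_2 = -0.8452.

r_{12} = -0.8452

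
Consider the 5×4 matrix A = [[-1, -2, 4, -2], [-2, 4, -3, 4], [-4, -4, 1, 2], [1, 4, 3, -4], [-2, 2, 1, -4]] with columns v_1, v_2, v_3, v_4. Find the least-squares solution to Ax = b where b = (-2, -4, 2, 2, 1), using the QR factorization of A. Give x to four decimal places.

x = (-0.0581, -0.3923, -0.4125, -0.7020)

e_1 = v_1/‖v_1‖ = (-1, -2, -4, 1, -2)/5.0990 = (-0.1961, -0.3922, -0.7845, 0.1961, -0.3922).
r_{12} = e_1·v_2 = 1.9612.
u_2 = v_2 − 1.9612·e_1 = (-1.6154, 4.7692, -2.4615, 3.6154, 2.7692).
‖u_2‖ = 7.2218, so e_2 = (-0.2237, 0.6604, -0.3409, 0.5006, 0.3835).
r_{13} = e_1·v_3 = -0.1961; r_{23} = e_2·v_3 = -1.3314.
u_3 = v_3 + 0.1961·e_1 + 1.3314·e_2 = (3.6637, -2.1976, 0.3923, 3.7050, 1.4336).
‖u_3‖ = 5.8471, so e_3 = (0.6266, -0.3759, 0.0671, 0.6336, 0.2452).
r_{14} = e_1·v_4 = -1.9612; r_{24} = e_2·v_4 = -1.1291; r_{34} = e_3·v_4 = -6.1377.
u_4 = v_4 + 1.9612·e_1 + 1.1291·e_2 + 6.1377·e_3 = (1.2086, 1.6695, 0.4885, 0.8390, -2.8314).
‖u_4‖ = 3.6342, so e_4 = (0.3326, 0.4594, 0.1344, 0.2309, -0.7791).
Qᵀb = (0.3922, -1.4912, 1.8969, -2.5512).
Back-substitute: x_4 = -2.5512/3.6342 = -0.7020.
x_3 = (1.8969 + 6.1377·(-0.7020))/5.8471 = -0.4125.
x_2 = (-1.4912 + 1.3314·(-0.4125) + 1.1291·(-0.7020))/7.2218 = -0.3923.
x_1 = (0.3922 − 1.9612·(-0.3923) + 0.1961·(-0.4125) + 1.9612·(-0.7020))/5.0990 = -0.0581.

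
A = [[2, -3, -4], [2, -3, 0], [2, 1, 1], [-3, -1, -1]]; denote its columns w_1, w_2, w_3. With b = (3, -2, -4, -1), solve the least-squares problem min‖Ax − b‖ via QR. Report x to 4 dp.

x = (-0.1434, 0.5485, -1.2838)

w_1 = (2, 2, 2, -3); ‖w_1‖ = 4.5826, so q_1 = (0.4364, 0.4364, 0.4364, -0.6547).
q_1·w_2 = 0.4364·(-3) + 0.4364·(-3) + 0.4364·1 + (-0.6547)·(-1) = -1.5275.
u_2 = w_2 + 1.5275·q_1 = (-2.3333, -2.3333, 1.6667, -2.0000).
‖u_2‖ = 4.2032, so q_2 = (-0.5551, -0.5551, 0.3965, -0.4758).
q_1·w_3 = 0.4364·(-4) + 0.4364·0 + 0.4364·1 + (-0.6547)·(-1) = -0.6547; q_2·w_3 = (-0.5551)·(-4) + (-0.5551)·0 + 0.3965·1 + (-0.4758)·(-1) = 3.0929.
u_3 = w_3 + 0.6547·q_1 − 3.0929·q_2 = (-1.9973, 2.0027, 0.0593, 0.0431).
‖u_3‖ = 2.8294, so q_3 = (-0.7059, 0.7078, 0.0210, 0.0152).
Qᵀb = (-0.6547, -1.6654, -3.6325).
Back-substitute: x_3 = -3.6325/2.8294 = -1.2838.
x_2 = (-1.6654 − 3.0929·(-1.2838))/4.2032 = 0.5485.
x_1 = (-0.6547 + 1.5275·0.5485 + 0.6547·(-1.2838))/4.5826 = -0.1434.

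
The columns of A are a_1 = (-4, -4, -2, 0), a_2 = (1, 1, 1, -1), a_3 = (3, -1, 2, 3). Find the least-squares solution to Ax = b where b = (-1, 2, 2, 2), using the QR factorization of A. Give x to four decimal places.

x = (-0.5000, -1.0000, 0.0000)

a_1 = (-4, -4, -2, 0); ‖a_1‖ = 6.0000, so q_1 = (-0.6667, -0.6667, -0.3333, 0.0000).
q_1·a_2 = (-0.6667)·1 + (-0.6667)·1 + (-0.3333)·1 + 0.0000·(-1) = -1.6667.
u_2 = a_2 + 1.6667·q_1 = (-0.1111, -0.1111, 0.4444, -1.0000).
‖u_2‖ = 1.1055, so q_2 = (-0.1005, -0.1005, 0.4020, -0.9045).
q_1·a_3 = (-0.6667)·3 + (-0.6667)·(-1) + (-0.3333)·2 + 0.0000·3 = -2.0000; q_2·a_3 = (-0.1005)·3 + (-0.1005)·(-1) + 0.4020·2 + (-0.9045)·3 = -2.1106.
u_3 = a_3 + 2.0000·q_1 + 2.1106·q_2 = (1.4545, -2.5455, 2.1818, 1.0909).
‖u_3‖ = 3.8139, so q_3 = (0.3814, -0.6674, 0.5721, 0.2860).
Qᵀb = (-1.3333, -1.1055, 0.0000).
Back-substitute: x_3 = 0.0000/3.8139 = 0.0000.
x_2 = (-1.1055 + 2.1106·0.0000)/1.1055 = -1.0000.
x_1 = (-1.3333 + 1.6667·(-1.0000) + 2.0000·0.0000)/6.0000 = -0.5000.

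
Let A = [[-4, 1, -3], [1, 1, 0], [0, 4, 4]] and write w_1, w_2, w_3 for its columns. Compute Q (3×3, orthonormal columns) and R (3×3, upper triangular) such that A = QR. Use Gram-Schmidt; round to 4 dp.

Q = [[-0.9701, 0.0704, -0.2321], [0.2425, 0.2815, -0.9284], [0.0000, 0.9570, 0.2901]], R = [[4.1231, -0.7276, 2.9104], [0.0000, 4.1798, 3.6168], [0.0000, 0.0000, 1.8568]]

w_1 = (-4, 1, 0); ‖w_1‖ = 4.1231, so e_1 = (-0.9701, 0.2425, 0.0000).
e_1·w_2 = (-0.9701)·1 + 0.2425·1 + 0.0000·4 = -0.7276.
u_2 = w_2 + 0.7276·e_1 = (0.2941, 1.1765, 4.0000).
‖u_2‖ = 4.1798, so e_2 = (0.0704, 0.2815, 0.9570).
e_1·w_3 = (-0.9701)·(-3) + 0.2425·0 + 0.0000·4 = 2.9104; e_2·w_3 = 0.0704·(-3) + 0.2815·0 + 0.9570·4 = 3.6168.
u_3 = w_3 − 2.9104·e_1 − 3.6168·e_2 = (-0.4310, -1.7239, 0.5387).
‖u_3‖ = 1.8568, so e_3 = (-0.2321, -0.9284, 0.2901).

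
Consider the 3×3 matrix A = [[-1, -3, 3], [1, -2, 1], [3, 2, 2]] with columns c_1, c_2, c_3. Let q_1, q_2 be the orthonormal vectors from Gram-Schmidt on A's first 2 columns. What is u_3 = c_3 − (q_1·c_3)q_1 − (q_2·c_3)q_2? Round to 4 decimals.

q_1 = c_1/‖c_1‖ = (-1, 1, 3)/3.3166 = (-0.3015, 0.3015, 0.9045).
r_{12} = q_1·c_2 = 2.1106.
u_2 = c_2 − 2.1106·q_1 = (-2.3636, -2.6364, 0.0909).
‖u_2‖ = 3.5420, so q_2 = (-0.6673, -0.7443, 0.0257).
r_{13} = q_1·c_3 = 1.2060; r_{23} = q_2·c_3 = -2.6950.
u_3 = c_3 − 1.2060·q_1 + 2.6950·q_2 = (1.5652, -1.3696, 0.9783).

u_3 = (1.5652, -1.3696, 0.9783)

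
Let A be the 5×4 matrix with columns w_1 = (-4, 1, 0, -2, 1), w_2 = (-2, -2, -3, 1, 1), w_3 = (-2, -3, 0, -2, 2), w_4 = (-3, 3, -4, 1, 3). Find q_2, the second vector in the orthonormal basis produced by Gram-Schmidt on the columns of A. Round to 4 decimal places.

q_2 = (-0.2581, -0.5270, -0.7098, 0.3441, 0.1828)

w_1 = (-4, 1, 0, -2, 1); ‖w_1‖ = 4.6904, so q_1 = (-0.8528, 0.2132, 0.0000, -0.4264, 0.2132).
q_1·w_2 = (-0.8528)·(-2) + 0.2132·(-2) + 0.0000·(-3) + (-0.4264)·1 + 0.2132·1 = 1.0660.
u_2 = w_2 − 1.0660·q_1 = (-1.0909, -2.2273, -3.0000, 1.4545, 0.7727).
‖u_2‖ = 4.2265, so q_2 = (-0.2581, -0.5270, -0.7098, 0.3441, 0.1828).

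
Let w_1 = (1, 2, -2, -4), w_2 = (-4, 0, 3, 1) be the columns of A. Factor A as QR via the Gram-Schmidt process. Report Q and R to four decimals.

w_1 = (1, 2, -2, -4); ‖w_1‖ = 5.0000, so q_1 = (0.2000, 0.4000, -0.4000, -0.8000).
q_1·w_2 = 0.2000·(-4) + 0.4000·0 + (-0.4000)·3 + (-0.8000)·1 = -2.8000.
u_2 = w_2 + 2.8000·q_1 = (-3.4400, 1.1200, 1.8800, -1.2400).
‖u_2‖ = 4.2615, so q_2 = (-0.8072, 0.2628, 0.4412, -0.2910).

Q = [[0.2000, -0.8072], [0.4000, 0.2628], [-0.4000, 0.4412], [-0.8000, -0.2910]], R = [[5.0000, -2.8000], [0.0000, 4.2615]]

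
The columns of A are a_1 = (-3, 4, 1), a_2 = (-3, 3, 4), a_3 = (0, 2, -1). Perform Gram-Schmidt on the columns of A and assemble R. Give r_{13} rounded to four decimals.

r_{13} = 1.3728

q_1 = a_1/‖a_1‖ = (-3, 4, 1)/5.0990 = (-0.5883, 0.7845, 0.1961).
r_{13} = q_1·a_3 = 1.3728.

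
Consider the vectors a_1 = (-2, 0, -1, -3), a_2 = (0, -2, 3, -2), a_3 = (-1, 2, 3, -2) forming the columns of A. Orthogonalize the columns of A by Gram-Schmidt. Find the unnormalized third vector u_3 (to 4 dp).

u_3 = (-0.4934, 2.9694, 1.7991, -0.2707)

q_1 = a_1/‖a_1‖ = (-2, 0, -1, -3)/3.7417 = (-0.5345, 0.0000, -0.2673, -0.8018).
r_{12} = q_1·a_2 = 0.8018.
u_2 = a_2 − 0.8018·q_1 = (0.4286, -2.0000, 3.2143, -1.3571).
‖u_2‖ = 4.0444, so q_2 = (0.1060, -0.4945, 0.7948, -0.3356).
r_{13} = q_1·a_3 = 1.3363; r_{23} = q_2·a_3 = 1.9604.
u_3 = a_3 − 1.3363·q_1 − 1.9604·q_2 = (-0.4934, 2.9694, 1.7991, -0.2707).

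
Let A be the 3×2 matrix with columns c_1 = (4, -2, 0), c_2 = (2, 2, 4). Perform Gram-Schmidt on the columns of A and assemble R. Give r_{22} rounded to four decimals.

r_{22} = 4.8166

c_1 = (4, -2, 0); ‖c_1‖ = 4.4721, so e_1 = (0.8944, -0.4472, 0.0000).
e_1·c_2 = 0.8944·2 + (-0.4472)·2 + 0.0000·4 = 0.8944.
u_2 = c_2 − 0.8944·e_1 = (1.2000, 2.4000, 4.0000).
r_{22} = ‖u_2‖ = 4.8166.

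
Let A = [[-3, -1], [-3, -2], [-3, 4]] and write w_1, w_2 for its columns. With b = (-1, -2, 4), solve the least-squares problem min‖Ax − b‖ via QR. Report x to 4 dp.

x = (0.0000, 1.0000)

w_1 = (-3, -3, -3); ‖w_1‖ = 5.1962, so e_1 = (-0.5774, -0.5774, -0.5774).
e_1·w_2 = (-0.5774)·(-1) + (-0.5774)·(-2) + (-0.5774)·4 = -0.5774.
u_2 = w_2 + 0.5774·e_1 = (-1.3333, -2.3333, 3.6667).
‖u_2‖ = 4.5461, so e_2 = (-0.2933, -0.5133, 0.8066).
Qᵀb = (-0.5774, 4.5461).
Back-substitute: x_2 = 4.5461/4.5461 = 1.0000.
x_1 = (-0.5774 + 0.5774·1.0000)/5.1962 = 0.0000.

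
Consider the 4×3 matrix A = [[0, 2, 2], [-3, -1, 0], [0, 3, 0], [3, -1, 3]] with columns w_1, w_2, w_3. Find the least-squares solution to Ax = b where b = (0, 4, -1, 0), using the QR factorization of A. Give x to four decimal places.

x = (-1.0501, -0.5178, 0.7668)

q_1 = w_1/‖w_1‖ = (0, -3, 0, 3)/4.2426 = (0.0000, -0.7071, 0.0000, 0.7071).
r_{12} = q_1·w_2 = 0.0000.
u_2 = w_2 + 0.0000·q_1 = (2.0000, -1.0000, 3.0000, -1.0000).
‖u_2‖ = 3.8730, so q_2 = (0.5164, -0.2582, 0.7746, -0.2582).
r_{13} = q_1·w_3 = 2.1213; r_{23} = q_2·w_3 = 0.2582.
u_3 = w_3 − 2.1213·q_1 − 0.2582·q_2 = (1.8667, 1.5667, -0.2000, 1.5667).
‖u_3‖ = 2.9040, so q_3 = (0.6428, 0.5395, -0.0689, 0.5395).
Qᵀb = (-2.8284, -1.8074, 2.2268).
Back-substitute: x_3 = 2.2268/2.9040 = 0.7668.
x_2 = (-1.8074 − 0.2582·0.7668)/3.8730 = -0.5178.
x_1 = (-2.8284 + 0.0000·(-0.5178) − 2.1213·0.7668)/4.2426 = -1.0501.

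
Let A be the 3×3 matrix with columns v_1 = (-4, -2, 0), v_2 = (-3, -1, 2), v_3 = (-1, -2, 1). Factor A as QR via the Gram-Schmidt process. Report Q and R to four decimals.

e_1 = v_1/‖v_1‖ = (-4, -2, 0)/4.4721 = (-0.8944, -0.4472, 0.0000).
r_{12} = e_1·v_2 = 3.1305.
u_2 = v_2 − 3.1305·e_1 = (-0.2000, 0.4000, 2.0000).
‖u_2‖ = 2.0494, so e_2 = (-0.0976, 0.1952, 0.9759).
r_{13} = e_1·v_3 = 1.7889; r_{23} = e_2·v_3 = 0.6831.
u_3 = v_3 − 1.7889·e_1 − 0.6831·e_2 = (0.6667, -1.3333, 0.3333).
‖u_3‖ = 1.5275, so e_3 = (0.4364, -0.8729, 0.2182).

Q = [[-0.8944, -0.0976, 0.4364], [-0.4472, 0.1952, -0.8729], [0.0000, 0.9759, 0.2182]], R = [[4.4721, 3.1305, 1.7889], [0.0000, 2.0494, 0.6831], [0.0000, 0.0000, 1.5275]]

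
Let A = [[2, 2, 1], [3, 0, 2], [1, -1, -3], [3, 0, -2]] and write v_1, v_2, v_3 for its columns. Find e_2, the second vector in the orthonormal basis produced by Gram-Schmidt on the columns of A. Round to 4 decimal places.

e_2 = (0.8101, -0.1823, -0.5266, -0.1823)

v_1 = (2, 3, 1, 3); ‖v_1‖ = 4.7958, so e_1 = (0.4170, 0.6255, 0.2085, 0.6255).
e_1·v_2 = 0.4170·2 + 0.6255·0 + 0.2085·(-1) + 0.6255·0 = 0.6255.
u_2 = v_2 − 0.6255·e_1 = (1.7391, -0.3913, -1.1304, -0.3913).
‖u_2‖ = 2.1468, so e_2 = (0.8101, -0.1823, -0.5266, -0.1823).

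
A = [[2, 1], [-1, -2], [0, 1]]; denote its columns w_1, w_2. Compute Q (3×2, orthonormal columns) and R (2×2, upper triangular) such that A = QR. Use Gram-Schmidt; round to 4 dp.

Q = [[0.8944, -0.3586], [-0.4472, -0.7171], [0.0000, 0.5976]], R = [[2.2361, 1.7889], [0.0000, 1.6733]]

w_1 = (2, -1, 0); ‖w_1‖ = 2.2361, so q_1 = (0.8944, -0.4472, 0.0000).
q_1·w_2 = 0.8944·1 + (-0.4472)·(-2) + 0.0000·1 = 1.7889.
u_2 = w_2 − 1.7889·q_1 = (-0.6000, -1.2000, 1.0000).
‖u_2‖ = 1.6733, so q_2 = (-0.3586, -0.7171, 0.5976).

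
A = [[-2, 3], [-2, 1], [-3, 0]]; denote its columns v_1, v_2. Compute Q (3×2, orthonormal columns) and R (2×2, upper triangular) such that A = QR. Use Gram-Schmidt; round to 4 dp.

v_1 = (-2, -2, -3); ‖v_1‖ = 4.1231, so q_1 = (-0.4851, -0.4851, -0.7276).
q_1·v_2 = (-0.4851)·3 + (-0.4851)·1 + (-0.7276)·0 = -1.9403.
u_2 = v_2 + 1.9403·q_1 = (2.0588, 0.0588, -1.4118).
‖u_2‖ = 2.4971, so q_2 = (0.8245, 0.0236, -0.5654).

Q = [[-0.4851, 0.8245], [-0.4851, 0.0236], [-0.7276, -0.5654]], R = [[4.1231, -1.9403], [0.0000, 2.4971]]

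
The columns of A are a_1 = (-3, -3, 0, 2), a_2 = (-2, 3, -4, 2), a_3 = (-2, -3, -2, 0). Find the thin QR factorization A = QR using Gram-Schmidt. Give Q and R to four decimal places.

q_1 = a_1/‖a_1‖ = (-3, -3, 0, 2)/4.6904 = (-0.6396, -0.6396, 0.0000, 0.4264).
r_{12} = q_1·a_2 = 0.2132.
u_2 = a_2 − 0.2132·q_1 = (-1.8636, 3.1364, -4.0000, 1.9091).
‖u_2‖ = 5.7406, so q_2 = (-0.3246, 0.5463, -0.6968, 0.3326).
r_{13} = q_1·a_3 = 3.1980; r_{23} = q_2·a_3 = 0.4038.
u_3 = a_3 − 3.1980·q_1 − 0.4038·q_2 = (0.1766, -1.1752, -1.7186, -1.4979).
‖u_3‖ = 2.5709, so q_3 = (0.0687, -0.4571, -0.6685, -0.5826).

Q = [[-0.6396, -0.3246, 0.0687], [-0.6396, 0.5463, -0.4571], [0.0000, -0.6968, -0.6685], [0.4264, 0.3326, -0.5826]], R = [[4.6904, 0.2132, 3.1980], [0.0000, 5.7406, 0.4038], [0.0000, 0.0000, 2.5709]]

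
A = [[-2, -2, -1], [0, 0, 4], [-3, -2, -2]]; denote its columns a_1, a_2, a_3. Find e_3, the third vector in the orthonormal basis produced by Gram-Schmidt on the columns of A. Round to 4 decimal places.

e_3 = (0.0000, 1.0000, 0.0000)

e_1 = a_1/‖a_1‖ = (-2, 0, -3)/3.6056 = (-0.5547, 0.0000, -0.8321).
r_{12} = e_1·a_2 = 2.7735.
u_2 = a_2 − 2.7735·e_1 = (-0.4615, 0.0000, 0.3077).
‖u_2‖ = 0.5547, so e_2 = (-0.8321, 0.0000, 0.5547).
r_{13} = e_1·a_3 = 2.2188; r_{23} = e_2·a_3 = -0.2774.
u_3 = a_3 − 2.2188·e_1 + 0.2774·e_2 = (0.0000, 4.0000, 0.0000).
‖u_3‖ = 4.0000, so e_3 = (0.0000, 1.0000, 0.0000).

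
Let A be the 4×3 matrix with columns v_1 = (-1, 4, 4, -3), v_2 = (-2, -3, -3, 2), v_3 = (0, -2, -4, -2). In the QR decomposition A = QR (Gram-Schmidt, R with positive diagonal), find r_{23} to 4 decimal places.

e_1 = v_1/‖v_1‖ = (-1, 4, 4, -3)/6.4807 = (-0.1543, 0.6172, 0.6172, -0.4629).
r_{12} = e_1·v_2 = -4.3205.
u_2 = v_2 + 4.3205·e_1 = (-2.6667, -0.3333, -0.3333, 0.0000).
‖u_2‖ = 2.7080, so e_2 = (-0.9847, -0.1231, -0.1231, 0.0000).
r_{23} = e_2·v_3 = 0.7385.

r_{23} = 0.7385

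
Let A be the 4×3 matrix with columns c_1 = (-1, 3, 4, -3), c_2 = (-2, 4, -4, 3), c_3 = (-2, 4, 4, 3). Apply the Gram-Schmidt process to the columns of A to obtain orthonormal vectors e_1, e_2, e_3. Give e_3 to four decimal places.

c_1 = (-1, 3, 4, -3); ‖c_1‖ = 5.9161, so e_1 = (-0.1690, 0.5071, 0.6761, -0.5071).
e_1·c_2 = (-0.1690)·(-2) + 0.5071·4 + 0.6761·(-4) + (-0.5071)·3 = -1.8593.
u_2 = c_2 + 1.8593·e_1 = (-2.3143, 4.9429, -2.7429, 2.0571).
‖u_2‖ = 6.4454, so e_2 = (-0.3591, 0.7669, -0.4256, 0.3192).
e_1·c_3 = (-0.1690)·(-2) + 0.5071·4 + 0.6761·4 + (-0.5071)·3 = 3.5496; e_2·c_3 = (-0.3591)·(-2) + 0.7669·4 + (-0.4256)·4 + 0.3192·3 = 3.0409.
u_3 = c_3 − 3.5496·e_1 − 3.0409·e_2 = (-0.3081, -0.1320, 2.8941, 3.8294).
‖u_3‖ = 4.8117, so e_3 = (-0.0640, -0.0274, 0.6015, 0.7959).

e_3 = (-0.0640, -0.0274, 0.6015, 0.7959)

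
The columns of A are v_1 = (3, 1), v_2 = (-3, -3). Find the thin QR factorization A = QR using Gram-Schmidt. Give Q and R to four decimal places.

q_1 = v_1/‖v_1‖ = (3, 1)/3.1623 = (0.9487, 0.3162).
r_{12} = q_1·v_2 = -3.7947.
u_2 = v_2 + 3.7947·q_1 = (0.6000, -1.8000).
‖u_2‖ = 1.8974, so q_2 = (0.3162, -0.9487).

Q = [[0.9487, 0.3162], [0.3162, -0.9487]], R = [[3.1623, -3.7947], [0.0000, 1.8974]]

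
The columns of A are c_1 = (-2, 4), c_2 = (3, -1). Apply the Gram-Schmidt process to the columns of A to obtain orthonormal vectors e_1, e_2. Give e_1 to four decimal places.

e_1 = (-0.4472, 0.8944)

c_1 = (-2, 4); ‖c_1‖ = 4.4721, so e_1 = (-0.4472, 0.8944).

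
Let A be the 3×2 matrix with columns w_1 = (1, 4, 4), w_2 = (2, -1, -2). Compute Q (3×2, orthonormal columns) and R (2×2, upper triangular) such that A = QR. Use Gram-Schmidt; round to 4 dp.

q_1 = w_1/‖w_1‖ = (1, 4, 4)/5.7446 = (0.1741, 0.6963, 0.6963).
r_{12} = q_1·w_2 = -1.7408.
u_2 = w_2 + 1.7408·q_1 = (2.3030, 0.2121, -0.7879).
‖u_2‖ = 2.4433, so q_2 = (0.9426, 0.0868, -0.3225).

Q = [[0.1741, 0.9426], [0.6963, 0.0868], [0.6963, -0.3225]], R = [[5.7446, -1.7408], [0.0000, 2.4433]]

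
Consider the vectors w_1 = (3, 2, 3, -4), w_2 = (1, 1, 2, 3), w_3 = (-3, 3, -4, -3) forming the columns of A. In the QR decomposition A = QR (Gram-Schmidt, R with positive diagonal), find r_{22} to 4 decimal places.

r_{22} = 3.8696

e_1 = w_1/‖w_1‖ = (3, 2, 3, -4)/6.1644 = (0.4867, 0.3244, 0.4867, -0.6489).
r_{12} = e_1·w_2 = -0.1622.
u_2 = w_2 + 0.1622·e_1 = (1.0789, 1.0526, 2.0789, 2.8947).
r_{22} = ‖u_2‖ = 3.8696.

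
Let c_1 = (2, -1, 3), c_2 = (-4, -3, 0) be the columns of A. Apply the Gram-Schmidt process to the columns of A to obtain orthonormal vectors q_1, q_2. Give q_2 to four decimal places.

q_1 = c_1/‖c_1‖ = (2, -1, 3)/3.7417 = (0.5345, -0.2673, 0.8018).
r_{12} = q_1·c_2 = -1.3363.
u_2 = c_2 + 1.3363·q_1 = (-3.2857, -3.3571, 1.0714).
‖u_2‖ = 4.8181, so q_2 = (-0.6819, -0.6968, 0.2224).

q_2 = (-0.6819, -0.6968, 0.2224)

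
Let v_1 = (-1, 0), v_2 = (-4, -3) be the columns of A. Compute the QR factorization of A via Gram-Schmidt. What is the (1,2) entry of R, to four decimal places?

v_1 = (-1, 0); ‖v_1‖ = 1.0000, so q_1 = (-1.0000, 0.0000).
r_{12} = q_1·v_2 = 4.0000.

r_{12} = 4.0000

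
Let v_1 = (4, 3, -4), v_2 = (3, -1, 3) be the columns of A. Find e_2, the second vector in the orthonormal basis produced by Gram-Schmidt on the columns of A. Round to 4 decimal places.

e_1 = v_1/‖v_1‖ = (4, 3, -4)/6.4031 = (0.6247, 0.4685, -0.6247).
r_{12} = e_1·v_2 = -0.4685.
u_2 = v_2 + 0.4685·e_1 = (3.2927, -0.7805, 2.7073).
‖u_2‖ = 4.3336, so e_2 = (0.7598, -0.1801, 0.6247).

e_2 = (0.7598, -0.1801, 0.6247)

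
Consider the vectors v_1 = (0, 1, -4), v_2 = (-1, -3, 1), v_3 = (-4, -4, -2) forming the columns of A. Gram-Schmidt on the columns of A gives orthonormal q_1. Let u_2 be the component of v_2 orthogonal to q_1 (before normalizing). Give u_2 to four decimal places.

q_1 = v_1/‖v_1‖ = (0, 1, -4)/4.1231 = (0.0000, 0.2425, -0.9701).
r_{12} = q_1·v_2 = -1.6977.
u_2 = v_2 + 1.6977·q_1 = (-1.0000, -2.5882, -0.6471).

u_2 = (-1.0000, -2.5882, -0.6471)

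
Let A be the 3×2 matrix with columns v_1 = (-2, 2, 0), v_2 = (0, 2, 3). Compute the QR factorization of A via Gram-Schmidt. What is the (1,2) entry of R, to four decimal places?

v_1 = (-2, 2, 0); ‖v_1‖ = 2.8284, so e_1 = (-0.7071, 0.7071, 0.0000).
r_{12} = e_1·v_2 = 1.4142.

r_{12} = 1.4142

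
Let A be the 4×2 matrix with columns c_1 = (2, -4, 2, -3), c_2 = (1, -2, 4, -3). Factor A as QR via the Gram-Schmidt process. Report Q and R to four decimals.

c_1 = (2, -4, 2, -3); ‖c_1‖ = 5.7446, so e_1 = (0.3482, -0.6963, 0.3482, -0.5222).
e_1·c_2 = 0.3482·1 + (-0.6963)·(-2) + 0.3482·4 + (-0.5222)·(-3) = 4.7001.
u_2 = c_2 − 4.7001·e_1 = (-0.6364, 1.2727, 2.3636, -0.5455).
‖u_2‖ = 2.8123, so e_2 = (-0.2263, 0.4526, 0.8405, -0.1940).

Q = [[0.3482, -0.2263], [-0.6963, 0.4526], [0.3482, 0.8405], [-0.5222, -0.1940]], R = [[5.7446, 4.7001], [0.0000, 2.8123]]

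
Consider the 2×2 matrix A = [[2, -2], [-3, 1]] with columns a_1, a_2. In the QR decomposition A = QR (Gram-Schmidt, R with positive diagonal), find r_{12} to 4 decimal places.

r_{12} = -1.9415

e_1 = a_1/‖a_1‖ = (2, -3)/3.6056 = (0.5547, -0.8321).
r_{12} = e_1·a_2 = -1.9415.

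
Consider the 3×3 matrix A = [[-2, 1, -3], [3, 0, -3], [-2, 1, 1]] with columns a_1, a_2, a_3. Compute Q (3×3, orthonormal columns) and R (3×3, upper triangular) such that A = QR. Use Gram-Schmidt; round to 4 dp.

Q = [[-0.4851, 0.5145, -0.7071], [0.7276, 0.6860, 0.0000], [-0.4851, 0.5145, 0.7071]], R = [[4.1231, -0.9701, -1.2127], [0.0000, 1.0290, -3.0870], [0.0000, 0.0000, 2.8284]]

q_1 = a_1/‖a_1‖ = (-2, 3, -2)/4.1231 = (-0.4851, 0.7276, -0.4851).
r_{12} = q_1·a_2 = -0.9701.
u_2 = a_2 + 0.9701·q_1 = (0.5294, 0.7059, 0.5294).
‖u_2‖ = 1.0290, so q_2 = (0.5145, 0.6860, 0.5145).
r_{13} = q_1·a_3 = -1.2127; r_{23} = q_2·a_3 = -3.0870.
u_3 = a_3 + 1.2127·q_1 + 3.0870·q_2 = (-2.0000, 0.0000, 2.0000).
‖u_3‖ = 2.8284, so q_3 = (-0.7071, 0.0000, 0.7071).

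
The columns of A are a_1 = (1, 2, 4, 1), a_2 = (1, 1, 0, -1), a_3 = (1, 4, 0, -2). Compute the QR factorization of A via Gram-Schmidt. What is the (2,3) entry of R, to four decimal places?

r_{23} = 3.7907

a_1 = (1, 2, 4, 1); ‖a_1‖ = 4.6904, so e_1 = (0.2132, 0.4264, 0.8528, 0.2132).
e_1·a_2 = 0.2132·1 + 0.4264·1 + 0.8528·0 + 0.2132·(-1) = 0.4264.
u_2 = a_2 − 0.4264·e_1 = (0.9091, 0.8182, -0.3636, -1.0909).
‖u_2‖ = 1.6787, so e_2 = (0.5415, 0.4874, -0.2166, -0.6498).
r_{23} = e_2·a_3 = 3.7907.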